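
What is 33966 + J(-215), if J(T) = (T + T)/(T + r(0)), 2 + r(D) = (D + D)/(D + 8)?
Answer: 7371052/217 ≈ 33968.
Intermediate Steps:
r(D) = -2 + 2*D/(8 + D) (r(D) = -2 + (D + D)/(D + 8) = -2 + (2*D)/(8 + D) = -2 + 2*D/(8 + D))
J(T) = 2*T/(-2 + T) (J(T) = (T + T)/(T - 16/(8 + 0)) = (2*T)/(T - 16/8) = (2*T)/(T - 16*⅛) = (2*T)/(T - 2) = (2*T)/(-2 + T) = 2*T/(-2 + T))
33966 + J(-215) = 33966 + 2*(-215)/(-2 - 215) = 33966 + 2*(-215)/(-217) = 33966 + 2*(-215)*(-1/217) = 33966 + 430/217 = 7371052/217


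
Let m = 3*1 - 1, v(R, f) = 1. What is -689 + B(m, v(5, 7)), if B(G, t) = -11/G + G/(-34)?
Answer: -23615/34 ≈ -694.56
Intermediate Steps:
m = 2 (m = 3 - 1 = 2)
B(G, t) = -11/G - G/34 (B(G, t) = -11/G + G*(-1/34) = -11/G - G/34)
-689 + B(m, v(5, 7)) = -689 + (-11/2 - 1/34*2) = -689 + (-11*1/2 - 1/17) = -689 + (-11/2 - 1/17) = -689 - 189/34 = -23615/34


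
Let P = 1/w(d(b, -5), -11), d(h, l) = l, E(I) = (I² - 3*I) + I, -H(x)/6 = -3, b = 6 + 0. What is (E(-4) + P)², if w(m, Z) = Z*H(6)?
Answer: 22572001/39204 ≈ 575.76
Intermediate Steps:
b = 6
H(x) = 18 (H(x) = -6*(-3) = 18)
E(I) = I² - 2*I
w(m, Z) = 18*Z (w(m, Z) = Z*18 = 18*Z)
P = -1/198 (P = 1/(18*(-11)) = 1/(-198) = -1/198 ≈ -0.0050505)
(E(-4) + P)² = (-4*(-2 - 4) - 1/198)² = (-4*(-6) - 1/198)² = (24 - 1/198)² = (4751/198)² = 22572001/39204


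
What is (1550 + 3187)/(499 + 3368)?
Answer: 1579/1289 ≈ 1.2250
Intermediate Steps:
(1550 + 3187)/(499 + 3368) = 4737/3867 = 4737*(1/3867) = 1579/1289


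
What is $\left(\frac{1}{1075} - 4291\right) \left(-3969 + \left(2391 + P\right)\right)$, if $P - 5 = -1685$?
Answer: $\frac{15028580592}{1075} \approx 1.398 \cdot 10^{7}$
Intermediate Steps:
$P = -1680$ ($P = 5 - 1685 = -1680$)
$\left(\frac{1}{1075} - 4291\right) \left(-3969 + \left(2391 + P\right)\right) = \left(\frac{1}{1075} - 4291\right) \left(-3969 + \left(2391 - 1680\right)\right) = \left(\frac{1}{1075} - 4291\right) \left(-3969 + 711\right) = \left(- \frac{4612824}{1075}\right) \left(-3258\right) = \frac{15028580592}{1075}$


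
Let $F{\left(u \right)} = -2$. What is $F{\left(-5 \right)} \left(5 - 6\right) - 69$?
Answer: $-67$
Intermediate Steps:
$F{\left(-5 \right)} \left(5 - 6\right) - 69 = - 2 \left(5 - 6\right) - 69 = \left(-2\right) \left(-1\right) - 69 = 2 - 69 = -67$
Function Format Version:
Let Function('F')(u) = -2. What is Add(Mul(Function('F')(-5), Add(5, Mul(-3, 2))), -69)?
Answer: -67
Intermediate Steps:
Add(Mul(Function('F')(-5), Add(5, Mul(-3, 2))), -69) = Add(Mul(-2, Add(5, Mul(-3, 2))), -69) = Add(Mul(-2, Add(5, -6)), -69) = Add(Mul(-2, -1), -69) = Add(2, -69) = -67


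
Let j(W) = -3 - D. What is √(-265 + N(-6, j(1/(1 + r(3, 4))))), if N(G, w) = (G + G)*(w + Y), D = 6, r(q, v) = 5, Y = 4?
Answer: I*√205 ≈ 14.318*I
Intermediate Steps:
j(W) = -9 (j(W) = -3 - 1*6 = -3 - 6 = -9)
N(G, w) = 2*G*(4 + w) (N(G, w) = (G + G)*(w + 4) = (2*G)*(4 + w) = 2*G*(4 + w))
√(-265 + N(-6, j(1/(1 + r(3, 4))))) = √(-265 + 2*(-6)*(4 - 9)) = √(-265 + 2*(-6)*(-5)) = √(-265 + 60) = √(-205) = I*√205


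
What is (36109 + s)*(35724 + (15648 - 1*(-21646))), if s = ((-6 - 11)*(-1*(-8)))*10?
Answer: 2537302482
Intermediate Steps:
s = -1360 (s = -17*8*10 = -136*10 = -1360)
(36109 + s)*(35724 + (15648 - 1*(-21646))) = (36109 - 1360)*(35724 + (15648 - 1*(-21646))) = 34749*(35724 + (15648 + 21646)) = 34749*(35724 + 37294) = 34749*73018 = 2537302482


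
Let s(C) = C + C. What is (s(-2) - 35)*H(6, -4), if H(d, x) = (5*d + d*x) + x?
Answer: -78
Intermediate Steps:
s(C) = 2*C
H(d, x) = x + 5*d + d*x
(s(-2) - 35)*H(6, -4) = (2*(-2) - 35)*(-4 + 5*6 + 6*(-4)) = (-4 - 35)*(-4 + 30 - 24) = -39*2 = -78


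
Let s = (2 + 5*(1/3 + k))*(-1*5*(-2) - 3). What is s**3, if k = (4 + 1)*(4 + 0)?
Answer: 10317519233/27 ≈ 3.8213e+8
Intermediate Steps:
k = 20 (k = 5*4 = 20)
s = 2177/3 (s = (2 + 5*(1/3 + 20))*(-1*5*(-2) - 3) = (2 + 5*(1/3 + 20))*(-5*(-2) - 3) = (2 + 5*(61/3))*(10 - 3) = (2 + 305/3)*7 = (311/3)*7 = 2177/3 ≈ 725.67)
s**3 = (2177/3)**3 = 10317519233/27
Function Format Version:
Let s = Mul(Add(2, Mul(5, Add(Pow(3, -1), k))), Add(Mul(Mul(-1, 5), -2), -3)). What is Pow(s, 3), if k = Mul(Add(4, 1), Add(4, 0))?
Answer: Rational(10317519233, 27) ≈ 3.8213e+8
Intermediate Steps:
k = 20 (k = Mul(5, 4) = 20)
s = Rational(2177, 3) (s = Mul(Add(2, Mul(5, Add(Pow(3, -1), 20))), Add(Mul(Mul(-1, 5), -2), -3)) = Mul(Add(2, Mul(5, Add(Rational(1, 3), 20))), Add(Mul(-5, -2), -3)) = Mul(Add(2, Mul(5, Rational(61, 3))), Add(10, -3)) = Mul(Add(2, Rational(305, 3)), 7) = Mul(Rational(311, 3), 7) = Rational(2177, 3) ≈ 725.67)
Pow(s, 3) = Pow(Rational(2177, 3), 3) = Rational(10317519233, 27)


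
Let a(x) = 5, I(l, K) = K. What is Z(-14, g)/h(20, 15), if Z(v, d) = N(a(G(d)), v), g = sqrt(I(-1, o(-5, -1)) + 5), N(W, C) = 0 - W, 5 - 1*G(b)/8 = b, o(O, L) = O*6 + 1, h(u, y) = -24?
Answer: 5/24 ≈ 0.20833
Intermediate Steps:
o(O, L) = 1 + 6*O (o(O, L) = 6*O + 1 = 1 + 6*O)
G(b) = 40 - 8*b
N(W, C) = -W
g = 2*I*sqrt(6) (g = sqrt((1 + 6*(-5)) + 5) = sqrt((1 - 30) + 5) = sqrt(-29 + 5) = sqrt(-24) = 2*I*sqrt(6) ≈ 4.899*I)
Z(v, d) = -5 (Z(v, d) = -1*5 = -5)
Z(-14, g)/h(20, 15) = -5/(-24) = -5*(-1/24) = 5/24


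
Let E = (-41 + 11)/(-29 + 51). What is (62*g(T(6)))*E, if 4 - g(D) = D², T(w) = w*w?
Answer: 1201560/11 ≈ 1.0923e+5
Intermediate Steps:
T(w) = w²
g(D) = 4 - D²
E = -15/11 (E = -30/22 = -30*1/22 = -15/11 ≈ -1.3636)
(62*g(T(6)))*E = (62*(4 - (6²)²))*(-15/11) = (62*(4 - 1*36²))*(-15/11) = (62*(4 - 1*1296))*(-15/11) = (62*(4 - 1296))*(-15/11) = (62*(-1292))*(-15/11) = -80104*(-15/11) = 1201560/11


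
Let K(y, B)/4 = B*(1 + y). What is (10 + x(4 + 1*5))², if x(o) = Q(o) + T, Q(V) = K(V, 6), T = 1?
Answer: 63001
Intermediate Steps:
K(y, B) = 4*B*(1 + y) (K(y, B) = 4*(B*(1 + y)) = 4*B*(1 + y))
Q(V) = 24 + 24*V (Q(V) = 4*6*(1 + V) = 24 + 24*V)
x(o) = 25 + 24*o (x(o) = (24 + 24*o) + 1 = 25 + 24*o)
(10 + x(4 + 1*5))² = (10 + (25 + 24*(4 + 1*5)))² = (10 + (25 + 24*(4 + 5)))² = (10 + (25 + 24*9))² = (10 + (25 + 216))² = (10 + 241)² = 251² = 63001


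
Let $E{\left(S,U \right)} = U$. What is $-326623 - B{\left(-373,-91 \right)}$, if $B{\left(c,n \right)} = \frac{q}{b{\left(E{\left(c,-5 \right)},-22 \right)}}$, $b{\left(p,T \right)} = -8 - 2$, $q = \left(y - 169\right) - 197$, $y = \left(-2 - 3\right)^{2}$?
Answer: $- \frac{3266571}{10} \approx -3.2666 \cdot 10^{5}$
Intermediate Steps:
$y = 25$ ($y = \left(-5\right)^{2} = 25$)
$q = -341$ ($q = \left(25 - 169\right) - 197 = -144 - 197 = -341$)
$b{\left(p,T \right)} = -10$ ($b{\left(p,T \right)} = -8 - 2 = -10$)
$B{\left(c,n \right)} = \frac{341}{10}$ ($B{\left(c,n \right)} = - \frac{341}{-10} = \left(-341\right) \left(- \frac{1}{10}\right) = \frac{341}{10}$)
$-326623 - B{\left(-373,-91 \right)} = -326623 - \frac{341}{10} = - \frac{3266571}{10}$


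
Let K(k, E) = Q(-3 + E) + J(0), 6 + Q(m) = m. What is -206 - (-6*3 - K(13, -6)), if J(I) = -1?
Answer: -204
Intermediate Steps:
Q(m) = -6 + m
K(k, E) = -10 + E (K(k, E) = (-6 + (-3 + E)) - 1 = (-9 + E) - 1 = -10 + E)
-206 - (-6*3 - K(13, -6)) = -206 - (-6*3 - (-10 - 6)) = -206 - (-18 - 1*(-16)) = -206 - (-18 + 16) = -206 - 1*(-2) = -206 + 2 = -204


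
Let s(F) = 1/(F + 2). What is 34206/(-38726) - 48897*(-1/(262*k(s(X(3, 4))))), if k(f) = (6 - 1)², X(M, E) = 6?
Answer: 834767961/126827650 ≈ 6.5819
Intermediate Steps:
s(F) = 1/(2 + F)
k(f) = 25 (k(f) = 5² = 25)
34206/(-38726) - 48897*(-1/(262*k(s(X(3, 4))))) = 34206/(-38726) - 48897/(25*(-262)) = 34206*(-1/38726) - 48897/(-6550) = -17103/19363 - 48897*(-1/6550) = -17103/19363 + 48897/6550 = 834767961/126827650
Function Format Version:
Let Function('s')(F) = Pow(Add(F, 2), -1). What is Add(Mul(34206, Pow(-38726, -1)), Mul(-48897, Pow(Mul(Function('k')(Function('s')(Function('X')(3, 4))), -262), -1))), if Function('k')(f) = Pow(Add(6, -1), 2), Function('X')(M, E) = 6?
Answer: Rational(834767961, 126827650) ≈ 6.5819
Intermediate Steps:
Function('s')(F) = Pow(Add(2, F), -1)
Function('k')(f) = 25 (Function('k')(f) = Pow(5, 2) = 25)
Add(Mul(34206, Pow(-38726, -1)), Mul(-48897, Pow(Mul(Function('k')(Function('s')(Function('X')(3, 4))), -262), -1))) = Add(Mul(34206, Pow(-38726, -1)), Mul(-48897, Pow(Mul(25, -262), -1))) = Add(Mul(34206, Rational(-1, 38726)), Mul(-48897, Pow(-6550, -1))) = Add(Rational(-17103, 19363), Mul(-48897, Rational(-1, 6550))) = Add(Rational(-17103, 19363), Rational(48897, 6550)) = Rational(834767961, 126827650)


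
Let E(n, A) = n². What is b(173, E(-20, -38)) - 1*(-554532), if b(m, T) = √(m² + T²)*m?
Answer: 554532 + 173*√189929 ≈ 6.2993e+5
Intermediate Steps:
b(m, T) = m*√(T² + m²) (b(m, T) = √(T² + m²)*m = m*√(T² + m²))
b(173, E(-20, -38)) - 1*(-554532) = 173*√(((-20)²)² + 173²) - 1*(-554532) = 173*√(400² + 29929) + 554532 = 173*√(160000 + 29929) + 554532 = 173*√189929 + 554532 = 554532 + 173*√189929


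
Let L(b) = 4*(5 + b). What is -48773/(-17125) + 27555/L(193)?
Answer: 15469927/411000 ≈ 37.640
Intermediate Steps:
L(b) = 20 + 4*b
-48773/(-17125) + 27555/L(193) = -48773/(-17125) + 27555/(20 + 4*193) = -48773*(-1/17125) + 27555/(20 + 772) = 48773/17125 + 27555/792 = 48773/17125 + 27555*(1/792) = 48773/17125 + 835/24 = 15469927/411000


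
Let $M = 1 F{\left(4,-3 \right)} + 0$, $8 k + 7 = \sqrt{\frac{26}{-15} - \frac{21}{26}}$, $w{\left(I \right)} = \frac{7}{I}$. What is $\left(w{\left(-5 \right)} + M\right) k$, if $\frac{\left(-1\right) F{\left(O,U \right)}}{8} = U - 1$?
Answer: $- \frac{1071}{40} + \frac{51 i \sqrt{386490}}{5200} \approx -26.775 + 6.0973 i$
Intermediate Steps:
$F{\left(O,U \right)} = 8 - 8 U$ ($F{\left(O,U \right)} = - 8 \left(U - 1\right) = - 8 \left(-1 + U\right) = 8 - 8 U$)
$k = - \frac{7}{8} + \frac{i \sqrt{386490}}{3120}$ ($k = - \frac{7}{8} + \frac{\sqrt{\frac{26}{-15} - \frac{21}{26}}}{8} = - \frac{7}{8} + \frac{\sqrt{26 \left(- \frac{1}{15}\right) - \frac{21}{26}}}{8} = - \frac{7}{8} + \frac{\sqrt{- \frac{26}{15} - \frac{21}{26}}}{8} = - \frac{7}{8} + \frac{\sqrt{- \frac{991}{390}}}{8} = - \frac{7}{8} + \frac{\frac{1}{390} i \sqrt{386490}}{8} = - \frac{7}{8} + \frac{i \sqrt{386490}}{3120} \approx -0.875 + 0.19926 i$)
$M = 32$ ($M = 1 \left(8 - -24\right) + 0 = 1 \left(8 + 24\right) + 0 = 1 \cdot 32 + 0 = 32 + 0 = 32$)
$\left(w{\left(-5 \right)} + M\right) k = \left(\frac{7}{-5} + 32\right) \left(- \frac{7}{8} + \frac{i \sqrt{386490}}{3120}\right) = \left(7 \left(- \frac{1}{5}\right) + 32\right) \left(- \frac{7}{8} + \frac{i \sqrt{386490}}{3120}\right) = \left(- \frac{7}{5} + 32\right) \left(- \frac{7}{8} + \frac{i \sqrt{386490}}{3120}\right) = \frac{153 \left(- \frac{7}{8} + \frac{i \sqrt{386490}}{3120}\right)}{5} = - \frac{1071}{40} + \frac{51 i \sqrt{386490}}{5200}$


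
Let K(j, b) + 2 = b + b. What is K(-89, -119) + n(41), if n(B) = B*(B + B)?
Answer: 3122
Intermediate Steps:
K(j, b) = -2 + 2*b (K(j, b) = -2 + (b + b) = -2 + 2*b)
n(B) = 2*B**2 (n(B) = B*(2*B) = 2*B**2)
K(-89, -119) + n(41) = (-2 + 2*(-119)) + 2*41**2 = (-2 - 238) + 2*1681 = -240 + 3362 = 3122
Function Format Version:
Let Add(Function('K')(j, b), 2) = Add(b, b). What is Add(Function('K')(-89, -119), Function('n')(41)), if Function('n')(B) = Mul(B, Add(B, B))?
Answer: 3122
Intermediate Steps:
Function('K')(j, b) = Add(-2, Mul(2, b)) (Function('K')(j, b) = Add(-2, Add(b, b)) = Add(-2, Mul(2, b)))
Function('n')(B) = Mul(2, Pow(B, 2)) (Function('n')(B) = Mul(B, Mul(2, B)) = Mul(2, Pow(B, 2)))
Add(Function('K')(-89, -119), Function('n')(41)) = Add(Add(-2, Mul(2, -119)), Mul(2, Pow(41, 2))) = Add(Add(-2, -238), Mul(2, 1681)) = Add(-240, 3362) = 3122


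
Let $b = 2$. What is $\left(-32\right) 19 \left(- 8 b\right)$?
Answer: $9728$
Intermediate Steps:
$\left(-32\right) 19 \left(- 8 b\right) = \left(-32\right) 19 \left(\left(-8\right) 2\right) = \left(-608\right) \left(-16\right) = 9728$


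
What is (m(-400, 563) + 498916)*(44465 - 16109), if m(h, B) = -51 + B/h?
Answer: 1414577602893/100 ≈ 1.4146e+10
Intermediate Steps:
(m(-400, 563) + 498916)*(44465 - 16109) = ((-51 + 563/(-400)) + 498916)*(44465 - 16109) = ((-51 + 563*(-1/400)) + 498916)*28356 = ((-51 - 563/400) + 498916)*28356 = (-20963/400 + 498916)*28356 = (199545437/400)*28356 = 1414577602893/100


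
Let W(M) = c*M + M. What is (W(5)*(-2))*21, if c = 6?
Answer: -1470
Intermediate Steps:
W(M) = 7*M (W(M) = 6*M + M = 7*M)
(W(5)*(-2))*21 = ((7*5)*(-2))*21 = (35*(-2))*21 = -70*21 = -1470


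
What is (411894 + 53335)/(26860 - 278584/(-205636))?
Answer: 23916957661/1380915386 ≈ 17.320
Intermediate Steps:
(411894 + 53335)/(26860 - 278584/(-205636)) = 465229/(26860 - 278584*(-1/205636)) = 465229/(26860 + 69646/51409) = 465229/(1380915386/51409) = 465229*(51409/1380915386) = 23916957661/1380915386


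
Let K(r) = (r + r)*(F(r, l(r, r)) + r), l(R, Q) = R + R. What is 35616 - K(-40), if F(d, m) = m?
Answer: 26016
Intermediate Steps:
l(R, Q) = 2*R
K(r) = 6*r² (K(r) = (r + r)*(2*r + r) = (2*r)*(3*r) = 6*r²)
35616 - K(-40) = 35616 - 6*(-40)² = 35616 - 6*1600 = 35616 - 1*9600 = 35616 - 9600 = 26016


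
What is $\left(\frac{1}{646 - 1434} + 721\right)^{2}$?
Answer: $\frac{322791013609}{620944} \approx 5.1984 \cdot 10^{5}$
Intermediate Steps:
$\left(\frac{1}{646 - 1434} + 721\right)^{2} = \left(\frac{1}{-788} + 721\right)^{2} = \left(- \frac{1}{788} + 721\right)^{2} = \left(\frac{568147}{788}\right)^{2} = \frac{322791013609}{620944}$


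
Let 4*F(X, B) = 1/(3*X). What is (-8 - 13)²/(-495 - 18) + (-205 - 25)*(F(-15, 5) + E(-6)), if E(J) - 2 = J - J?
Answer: -157177/342 ≈ -459.58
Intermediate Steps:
E(J) = 2 (E(J) = 2 + (J - J) = 2 + 0 = 2)
F(X, B) = 1/(12*X) (F(X, B) = 1/(4*((3*X))) = (1/(3*X))/4 = 1/(12*X))
(-8 - 13)²/(-495 - 18) + (-205 - 25)*(F(-15, 5) + E(-6)) = (-8 - 13)²/(-495 - 18) + (-205 - 25)*((1/12)/(-15) + 2) = (-21)²/(-513) - 230*((1/12)*(-1/15) + 2) = -1/513*441 - 230*(-1/180 + 2) = -49/57 - 230*359/180 = -49/57 - 8257/18 = -157177/342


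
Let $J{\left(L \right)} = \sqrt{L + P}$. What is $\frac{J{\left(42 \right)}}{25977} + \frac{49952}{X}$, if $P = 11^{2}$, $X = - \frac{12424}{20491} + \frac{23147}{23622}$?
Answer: $\frac{111422517312}{833297} + \frac{\sqrt{163}}{25977} \approx 1.3371 \cdot 10^{5}$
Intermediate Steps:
$X = \frac{5833079}{15614142}$ ($X = \left(-12424\right) \frac{1}{20491} + 23147 \cdot \frac{1}{23622} = - \frac{12424}{20491} + \frac{23147}{23622} = \frac{5833079}{15614142} \approx 0.37358$)
$P = 121$
$J{\left(L \right)} = \sqrt{121 + L}$ ($J{\left(L \right)} = \sqrt{L + 121} = \sqrt{121 + L}$)
$\frac{J{\left(42 \right)}}{25977} + \frac{49952}{X} = \frac{\sqrt{121 + 42}}{25977} + \frac{49952}{\frac{5833079}{15614142}} = \sqrt{163} \cdot \frac{1}{25977} + 49952 \cdot \frac{15614142}{5833079} = \frac{\sqrt{163}}{25977} + \frac{111422517312}{833297} = \frac{111422517312}{833297} + \frac{\sqrt{163}}{25977}$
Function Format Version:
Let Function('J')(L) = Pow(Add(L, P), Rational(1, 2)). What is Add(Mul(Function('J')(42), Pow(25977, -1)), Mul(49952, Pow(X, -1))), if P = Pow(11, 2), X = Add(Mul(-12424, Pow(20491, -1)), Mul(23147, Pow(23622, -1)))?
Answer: Add(Rational(111422517312, 833297), Mul(Rational(1, 25977), Pow(163, Rational(1, 2)))) ≈ 1.3371e+5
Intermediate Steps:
X = Rational(5833079, 15614142) (X = Add(Mul(-12424, Rational(1, 20491)), Mul(23147, Rational(1, 23622))) = Add(Rational(-12424, 20491), Rational(23147, 23622)) = Rational(5833079, 15614142) ≈ 0.37358)
P = 121
Function('J')(L) = Pow(Add(121, L), Rational(1, 2)) (Function('J')(L) = Pow(Add(L, 121), Rational(1, 2)) = Pow(Add(121, L), Rational(1, 2)))
Add(Mul(Function('J')(42), Pow(25977, -1)), Mul(49952, Pow(X, -1))) = Add(Mul(Pow(Add(121, 42), Rational(1, 2)), Pow(25977, -1)), Mul(49952, Pow(Rational(5833079, 15614142), -1))) = Add(Mul(Pow(163, Rational(1, 2)), Rational(1, 25977)), Mul(49952, Rational(15614142, 5833079))) = Add(Mul(Rational(1, 25977), Pow(163, Rational(1, 2))), Rational(111422517312, 833297)) = Add(Rational(111422517312, 833297), Mul(Rational(1, 25977), Pow(163, Rational(1, 2))))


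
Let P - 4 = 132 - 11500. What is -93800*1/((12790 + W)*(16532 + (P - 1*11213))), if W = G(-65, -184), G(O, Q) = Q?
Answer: 9380/7620327 ≈ 0.0012309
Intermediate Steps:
P = -11364 (P = 4 + (132 - 11500) = 4 - 11368 = -11364)
W = -184
-93800*1/((12790 + W)*(16532 + (P - 1*11213))) = -93800*1/((12790 - 184)*(16532 + (-11364 - 1*11213))) = -93800*1/(12606*(16532 + (-11364 - 11213))) = -93800*1/(12606*(16532 - 22577)) = -93800/((-6045*12606)) = -93800/(-76203270) = -93800*(-1/76203270) = 9380/7620327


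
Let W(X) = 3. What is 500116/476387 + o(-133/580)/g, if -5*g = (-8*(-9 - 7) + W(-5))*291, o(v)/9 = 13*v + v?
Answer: 369919041587/351100077322 ≈ 1.0536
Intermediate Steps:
o(v) = 126*v (o(v) = 9*(13*v + v) = 9*(14*v) = 126*v)
g = -38121/5 (g = -(-8*(-9 - 7) + 3)*291/5 = -(-8*(-16) + 3)*291/5 = -(128 + 3)*291/5 = -131*291/5 = -1/5*38121 = -38121/5 ≈ -7624.2)
500116/476387 + o(-133/580)/g = 500116/476387 + (126*(-133/580))/(-38121/5) = 500116*(1/476387) + (126*(-133*1/580))*(-5/38121) = 500116/476387 + (126*(-133/580))*(-5/38121) = 500116/476387 - 8379/290*(-5/38121) = 500116/476387 + 2793/737006 = 369919041587/351100077322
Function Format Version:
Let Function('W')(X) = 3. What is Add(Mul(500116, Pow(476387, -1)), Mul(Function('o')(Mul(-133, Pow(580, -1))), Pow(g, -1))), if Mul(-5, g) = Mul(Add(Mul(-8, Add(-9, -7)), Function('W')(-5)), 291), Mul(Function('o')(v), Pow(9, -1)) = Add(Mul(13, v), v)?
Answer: Rational(369919041587, 351100077322) ≈ 1.0536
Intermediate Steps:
Function('o')(v) = Mul(126, v) (Function('o')(v) = Mul(9, Add(Mul(13, v), v)) = Mul(9, Mul(14, v)) = Mul(126, v))
g = Rational(-38121, 5) (g = Mul(Rational(-1, 5), Mul(Add(Mul(-8, Add(-9, -7)), 3), 291)) = Mul(Rational(-1, 5), Mul(Add(Mul(-8, -16), 3), 291)) = Mul(Rational(-1, 5), Mul(Add(128, 3), 291)) = Mul(Rational(-1, 5), Mul(131, 291)) = Mul(Rational(-1, 5), 38121) = Rational(-38121, 5) ≈ -7624.2)
Add(Mul(500116, Pow(476387, -1)), Mul(Function('o')(Mul(-133, Pow(580, -1))), Pow(g, -1))) = Add(Mul(500116, Pow(476387, -1)), Mul(Mul(126, Mul(-133, Pow(580, -1))), Pow(Rational(-38121, 5), -1))) = Add(Mul(500116, Rational(1, 476387)), Mul(Mul(126, Mul(-133, Rational(1, 580))), Rational(-5, 38121))) = Add(Rational(500116, 476387), Mul(Mul(126, Rational(-133, 580)), Rational(-5, 38121))) = Add(Rational(500116, 476387), Mul(Rational(-8379, 290), Rational(-5, 38121))) = Add(Rational(500116, 476387), Rational(2793, 737006)) = Rational(369919041587, 351100077322)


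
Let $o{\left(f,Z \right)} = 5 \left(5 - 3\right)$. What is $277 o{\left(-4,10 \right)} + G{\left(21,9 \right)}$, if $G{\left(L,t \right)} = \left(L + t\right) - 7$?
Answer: $2793$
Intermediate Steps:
$G{\left(L,t \right)} = -7 + L + t$
$o{\left(f,Z \right)} = 10$ ($o{\left(f,Z \right)} = 5 \left(5 - 3\right) = 5 \cdot 2 = 10$)
$277 o{\left(-4,10 \right)} + G{\left(21,9 \right)} = 277 \cdot 10 + \left(-7 + 21 + 9\right) = 2770 + 23 = 2793$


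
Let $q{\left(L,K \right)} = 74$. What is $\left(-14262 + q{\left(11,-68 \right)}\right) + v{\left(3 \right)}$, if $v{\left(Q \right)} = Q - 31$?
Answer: $-14216$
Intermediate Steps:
$v{\left(Q \right)} = -31 + Q$ ($v{\left(Q \right)} = Q - 31 = -31 + Q$)
$\left(-14262 + q{\left(11,-68 \right)}\right) + v{\left(3 \right)} = \left(-14262 + 74\right) + \left(-31 + 3\right) = -14188 - 28 = -14216$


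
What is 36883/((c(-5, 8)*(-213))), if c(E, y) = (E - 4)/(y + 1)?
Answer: 36883/213 ≈ 173.16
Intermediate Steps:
c(E, y) = (-4 + E)/(1 + y)
36883/((c(-5, 8)*(-213))) = 36883/((((-4 - 5)/(1 + 8))*(-213))) = 36883/(((-9/9)*(-213))) = 36883/((((⅑)*(-9))*(-213))) = 36883/((-1*(-213))) = 36883/213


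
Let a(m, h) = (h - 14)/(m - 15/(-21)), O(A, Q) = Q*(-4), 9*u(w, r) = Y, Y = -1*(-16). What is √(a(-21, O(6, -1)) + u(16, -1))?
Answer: √103021/213 ≈ 1.5069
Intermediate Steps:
Y = 16
u(w, r) = 16/9 (u(w, r) = (⅑)*16 = 16/9)
O(A, Q) = -4*Q
a(m, h) = (-14 + h)/(5/7 + m) (a(m, h) = (-14 + h)/(m - 15*(-1/21)) = (-14 + h)/(m + 5/7) = (-14 + h)/(5/7 + m))
√(a(-21, O(6, -1)) + u(16, -1)) = √(7*(-14 - 4*(-1))/(5 + 7*(-21)) + 16/9) = √(7*(-14 + 4)/(5 - 147) + 16/9) = √(7*(-10)/(-142) + 16/9) = √(7*(-1/142)*(-10) + 16/9) = √(35/71 + 16/9) = √(1451/639) = √103021/213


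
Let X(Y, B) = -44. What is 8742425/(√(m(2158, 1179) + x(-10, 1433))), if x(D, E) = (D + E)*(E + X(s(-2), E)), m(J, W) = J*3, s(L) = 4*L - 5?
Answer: 8742425*√1983021/1983021 ≈ 6208.2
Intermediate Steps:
s(L) = -5 + 4*L
m(J, W) = 3*J
x(D, E) = (-44 + E)*(D + E) (x(D, E) = (D + E)*(E - 44) = (D + E)*(-44 + E) = (-44 + E)*(D + E))
8742425/(√(m(2158, 1179) + x(-10, 1433))) = 8742425/(√(3*2158 + (1433² - 44*(-10) - 44*1433 - 10*1433))) = 8742425/(√(6474 + (2053489 + 440 - 63052 - 14330))) = 8742425/(√(6474 + 1976547)) = 8742425/(√1983021) = 8742425*(√1983021/1983021) = 8742425*√1983021/1983021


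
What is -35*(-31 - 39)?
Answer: 2450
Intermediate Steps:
-35*(-31 - 39) = -35*(-70) = 2450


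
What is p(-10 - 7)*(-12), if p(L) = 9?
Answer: -108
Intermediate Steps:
p(-10 - 7)*(-12) = 9*(-12) = -108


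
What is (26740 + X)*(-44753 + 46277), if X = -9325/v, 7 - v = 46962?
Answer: 382702620420/9391 ≈ 4.0752e+7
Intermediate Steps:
v = -46955 (v = 7 - 1*46962 = 7 - 46962 = -46955)
X = 1865/9391 (X = -9325/(-46955) = -9325*(-1/46955) = 1865/9391 ≈ 0.19859)
(26740 + X)*(-44753 + 46277) = (26740 + 1865/9391)*(-44753 + 46277) = (251117205/9391)*1524 = 382702620420/9391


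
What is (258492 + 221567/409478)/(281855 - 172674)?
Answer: 105847008743/44707217518 ≈ 2.3676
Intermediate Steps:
(258492 + 221567/409478)/(281855 - 172674) = (258492 + 221567*(1/409478))/109181 = (258492 + 221567/409478)*(1/109181) = (105847008743/409478)*(1/109181) = 105847008743/44707217518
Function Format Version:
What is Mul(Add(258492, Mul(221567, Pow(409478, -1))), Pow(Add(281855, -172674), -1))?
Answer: Rational(105847008743, 44707217518) ≈ 2.3676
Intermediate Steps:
Mul(Add(258492, Mul(221567, Pow(409478, -1))), Pow(Add(281855, -172674), -1)) = Mul(Add(258492, Mul(221567, Rational(1, 409478))), Pow(109181, -1)) = Mul(Add(258492, Rational(221567, 409478)), Rational(1, 109181)) = Mul(Rational(105847008743, 409478), Rational(1, 109181)) = Rational(105847008743, 44707217518)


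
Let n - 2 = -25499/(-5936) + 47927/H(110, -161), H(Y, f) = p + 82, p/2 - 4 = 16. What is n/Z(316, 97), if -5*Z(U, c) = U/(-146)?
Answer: 52752342955/57211168 ≈ 922.06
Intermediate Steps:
p = 40 (p = 8 + 2*16 = 8 + 32 = 40)
H(Y, f) = 122 (H(Y, f) = 40 + 82 = 122)
n = 144526967/362096 (n = 2 + (-25499/(-5936) + 47927/122) = 2 + (-25499*(-1/5936) + 47927*(1/122)) = 2 + (25499/5936 + 47927/122) = 2 + 143802775/362096 = 144526967/362096 ≈ 399.14)
Z(U, c) = U/730 (Z(U, c) = -U/(5*(-146)) = -U*(-1)/(5*146) = -(-1)*U/730 = U/730)
n/Z(316, 97) = 144526967/(362096*(((1/730)*316))) = 144526967/(362096*(158/365)) = (144526967/362096)*(365/158) = 52752342955/57211168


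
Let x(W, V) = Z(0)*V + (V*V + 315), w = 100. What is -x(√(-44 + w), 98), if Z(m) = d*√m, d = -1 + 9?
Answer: -9919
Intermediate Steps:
d = 8
Z(m) = 8*√m
x(W, V) = 315 + V² (x(W, V) = (8*√0)*V + (V*V + 315) = (8*0)*V + (V² + 315) = 0*V + (315 + V²) = 0 + (315 + V²) = 315 + V²)
-x(√(-44 + w), 98) = -(315 + 98²) = -(315 + 9604) = -1*9919 = -9919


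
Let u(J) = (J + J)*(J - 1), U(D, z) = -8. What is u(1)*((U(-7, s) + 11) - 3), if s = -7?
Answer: 0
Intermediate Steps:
u(J) = 2*J*(-1 + J) (u(J) = (2*J)*(-1 + J) = 2*J*(-1 + J))
u(1)*((U(-7, s) + 11) - 3) = (2*1*(-1 + 1))*((-8 + 11) - 3) = (2*1*0)*(3 - 3) = 0*0 = 0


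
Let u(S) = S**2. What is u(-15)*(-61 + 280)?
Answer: 49275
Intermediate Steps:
u(-15)*(-61 + 280) = (-15)**2*(-61 + 280) = 225*219 = 49275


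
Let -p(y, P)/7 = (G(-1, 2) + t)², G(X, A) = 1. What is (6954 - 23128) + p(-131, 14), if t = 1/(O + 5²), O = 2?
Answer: -11796334/729 ≈ -16182.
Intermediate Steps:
t = 1/27 (t = 1/(2 + 5²) = 1/(2 + 25) = 1/27 ≈ 0.037037)
p(y, P) = -5488/729 (p(y, P) = -7*(1 + 1/27)² = -7*(28/27)² = -7*784/729 = -5488/729)
(6954 - 23128) + p(-131, 14) = (6954 - 23128) - 5488/729 = -16174 - 5488/729 = -11796334/729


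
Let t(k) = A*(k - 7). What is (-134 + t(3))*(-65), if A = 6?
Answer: 10270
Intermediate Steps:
t(k) = -42 + 6*k (t(k) = 6*(k - 7) = 6*(-7 + k) = -42 + 6*k)
(-134 + t(3))*(-65) = (-134 + (-42 + 6*3))*(-65) = (-134 + (-42 + 18))*(-65) = (-134 - 24)*(-65) = -158*(-65) = 10270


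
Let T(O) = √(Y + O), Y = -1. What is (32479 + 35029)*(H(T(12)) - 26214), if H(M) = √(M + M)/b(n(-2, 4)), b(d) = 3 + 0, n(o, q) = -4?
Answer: -1769654712 + 67508*√2*11^(¼)/3 ≈ -1.7696e+9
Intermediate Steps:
b(d) = 3
T(O) = √(-1 + O)
H(M) = √2*√M/3 (H(M) = √(M + M)/3 = √(2*M)*(⅓) = (√2*√M)*(⅓) = √2*√M/3)
(32479 + 35029)*(H(T(12)) - 26214) = (32479 + 35029)*(√2*√(√(-1 + 12))/3 - 26214) = 67508*(√2*√(√11)/3 - 26214) = 67508*(√2*11^(¼)/3 - 26214) = 67508*(-26214 + √2*11^(¼)/3) = -1769654712 + 67508*√2*11^(¼)/3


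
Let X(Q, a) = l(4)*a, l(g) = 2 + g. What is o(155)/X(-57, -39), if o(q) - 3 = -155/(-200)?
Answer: -151/9360 ≈ -0.016132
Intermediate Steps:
o(q) = 151/40 (o(q) = 3 - 155/(-200) = 3 - 155*(-1/200) = 3 + 31/40 = 151/40)
X(Q, a) = 6*a (X(Q, a) = (2 + 4)*a = 6*a)
o(155)/X(-57, -39) = 151/(40*((6*(-39)))) = (151/40)/(-234) = (151/40)*(-1/234) = -151/9360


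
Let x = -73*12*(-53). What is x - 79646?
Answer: -33218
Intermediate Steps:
x = 46428 (x = -876*(-53) = 46428)
x - 79646 = 46428 - 79646 = -33218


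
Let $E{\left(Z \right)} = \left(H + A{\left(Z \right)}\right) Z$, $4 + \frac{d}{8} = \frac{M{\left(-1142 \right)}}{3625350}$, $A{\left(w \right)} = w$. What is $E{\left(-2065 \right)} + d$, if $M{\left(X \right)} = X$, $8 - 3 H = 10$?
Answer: $\frac{2577363830319}{604225} \approx 4.2656 \cdot 10^{6}$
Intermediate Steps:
$H = - \frac{2}{3}$ ($H = \frac{8}{3} - \frac{10}{3} = - \frac{2}{3} \approx -0.66667$)
$d = - \frac{58010168}{1812675}$ ($d = -32 + 8 \left(- \frac{1142}{3625350}\right) = -32 + 8 \left(\left(-1142\right) \frac{1}{3625350}\right) = -32 + 8 \left(- \frac{571}{1812675}\right) = -32 - \frac{4568}{1812675} = - \frac{58010168}{1812675} \approx -32.003$)
$E{\left(Z \right)} = Z \left(- \frac{2}{3} + Z\right)$ ($E{\left(Z \right)} = \left(- \frac{2}{3} + Z\right) Z = Z \left(- \frac{2}{3} + Z\right)$)
$E{\left(-2065 \right)} + d = \frac{1}{3} \left(-2065\right) \left(-2 + 3 \left(-2065\right)\right) - \frac{58010168}{1812675} = \frac{1}{3} \left(-2065\right) \left(-2 - 6195\right) - \frac{58010168}{1812675} = \frac{1}{3} \left(-2065\right) \left(-6197\right) - \frac{58010168}{1812675} = \frac{12796805}{3} - \frac{58010168}{1812675} = \frac{2577363830319}{604225}$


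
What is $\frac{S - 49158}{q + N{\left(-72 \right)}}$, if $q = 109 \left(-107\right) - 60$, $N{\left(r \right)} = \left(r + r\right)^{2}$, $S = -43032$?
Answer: $- \frac{92190}{9013} \approx -10.229$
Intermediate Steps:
$N{\left(r \right)} = 4 r^{2}$ ($N{\left(r \right)} = \left(2 r\right)^{2} = 4 r^{2}$)
$q = -11723$ ($q = -11663 - 60 = -11723$)
$\frac{S - 49158}{q + N{\left(-72 \right)}} = \frac{-43032 - 49158}{-11723 + 4 \left(-72\right)^{2}} = - \frac{92190}{-11723 + 4 \cdot 5184} = - \frac{92190}{-11723 + 20736} = - \frac{92190}{9013}$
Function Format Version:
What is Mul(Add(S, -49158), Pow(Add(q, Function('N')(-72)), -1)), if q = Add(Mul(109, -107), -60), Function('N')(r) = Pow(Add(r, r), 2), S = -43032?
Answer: Rational(-92190, 9013) ≈ -10.229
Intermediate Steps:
Function('N')(r) = Mul(4, Pow(r, 2)) (Function('N')(r) = Pow(Mul(2, r), 2) = Mul(4, Pow(r, 2)))
q = -11723 (q = Add(-11663, -60) = -11723)
Mul(Add(S, -49158), Pow(Add(q, Function('N')(-72)), -1)) = Mul(Add(-43032, -49158), Pow(Add(-11723, Mul(4, Pow(-72, 2))), -1)) = Mul(-92190, Pow(Add(-11723, Mul(4, 5184)), -1)) = Mul(-92190, Pow(Add(-11723, 20736), -1)) = Mul(-92190, Pow(9013, -1)) = Mul(-92190, Rational(1, 9013)) = Rational(-92190, 9013)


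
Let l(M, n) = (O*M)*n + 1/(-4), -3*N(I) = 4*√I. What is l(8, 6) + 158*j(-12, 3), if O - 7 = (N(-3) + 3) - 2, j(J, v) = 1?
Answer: 2167/4 - 64*I*√3 ≈ 541.75 - 110.85*I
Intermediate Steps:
N(I) = -4*√I/3
O = 8 - 4*I*√3/3 (O = 7 + ((-4*I*√3/3 + 3) - 2) = 7 + ((3 - 4*I*√3/3) - 2) = 7 + (1 - 4*I*√3/3) = 8 - 4*I*√3/3 ≈ 8.0 - 2.3094*I)
l(M, n) = -¼ + M*n*(8 - 4*I*√3/3) (l(M, n) = ((8 - 4*I*√3/3)*M)*n + 1/(-4) = (M*(8 - 4*I*√3/3))*n - ¼ = M*n*(8 - 4*I*√3/3) - ¼ = -¼ + M*n*(8 - 4*I*√3/3))
l(8, 6) + 158*j(-12, 3) = (-¼ + (4/3)*8*6*(6 - I*√3)) + 158*1 = (-¼ + (384 - 64*I*√3)) + 158 = (1535/4 - 64*I*√3) + 158 = 2167/4 - 64*I*√3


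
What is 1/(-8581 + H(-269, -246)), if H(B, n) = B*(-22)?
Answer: -1/2663 ≈ -0.00037552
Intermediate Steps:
H(B, n) = -22*B
1/(-8581 + H(-269, -246)) = 1/(-8581 - 22*(-269)) = 1/(-8581 + 5918) = 1/(-2663) = -1/2663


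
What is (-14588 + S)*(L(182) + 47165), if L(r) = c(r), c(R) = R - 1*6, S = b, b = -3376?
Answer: -850433724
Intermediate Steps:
S = -3376
c(R) = -6 + R (c(R) = R - 6 = -6 + R)
L(r) = -6 + r
(-14588 + S)*(L(182) + 47165) = (-14588 - 3376)*((-6 + 182) + 47165) = -17964*(176 + 47165) = -17964*47341 = -850433724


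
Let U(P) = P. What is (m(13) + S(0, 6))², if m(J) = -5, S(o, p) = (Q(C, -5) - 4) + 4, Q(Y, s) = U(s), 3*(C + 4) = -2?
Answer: 100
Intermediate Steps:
C = -14/3 (C = -4 + (⅓)*(-2) = -4 - ⅔ = -14/3 ≈ -4.6667)
Q(Y, s) = s
S(o, p) = -5 (S(o, p) = (-5 - 4) + 4 = -9 + 4 = -5)
(m(13) + S(0, 6))² = (-5 - 5)² = (-10)² = 100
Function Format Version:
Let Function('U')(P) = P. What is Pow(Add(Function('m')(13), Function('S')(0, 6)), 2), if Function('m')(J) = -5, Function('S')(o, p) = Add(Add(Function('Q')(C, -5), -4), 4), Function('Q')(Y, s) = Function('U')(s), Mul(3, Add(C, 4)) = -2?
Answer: 100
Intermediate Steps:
C = Rational(-14, 3) (C = Add(-4, Mul(Rational(1, 3), -2)) = Add(-4, Rational(-2, 3)) = Rational(-14, 3) ≈ -4.6667)
Function('Q')(Y, s) = s
Function('S')(o, p) = -5 (Function('S')(o, p) = Add(Add(-5, -4), 4) = Add(-9, 4) = -5)
Pow(Add(Function('m')(13), Function('S')(0, 6)), 2) = Pow(Add(-5, -5), 2) = Pow(-10, 2) = 100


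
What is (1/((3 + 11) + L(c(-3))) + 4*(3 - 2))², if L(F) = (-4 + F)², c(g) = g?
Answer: 64009/3969 ≈ 16.127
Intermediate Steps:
(1/((3 + 11) + L(c(-3))) + 4*(3 - 2))² = (1/((3 + 11) + (-4 - 3)²) + 4*(3 - 2))² = (1/(14 + (-7)²) + 4*1)² = (1/(14 + 49) + 4)² = (1/63 + 4)² = (253/63)² = 64009/3969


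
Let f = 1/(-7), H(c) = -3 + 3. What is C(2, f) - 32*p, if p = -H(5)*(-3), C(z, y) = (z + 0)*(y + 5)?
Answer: 68/7 ≈ 9.7143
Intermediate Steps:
H(c) = 0
f = -1/7 ≈ -0.14286
C(z, y) = z*(5 + y)
p = 0 (p = -1*0*(-3) = 0*(-3) = 0)
C(2, f) - 32*p = 2*(5 - 1/7) - 32*0 = 2*(34/7) + 0 = 68/7 + 0 = 68/7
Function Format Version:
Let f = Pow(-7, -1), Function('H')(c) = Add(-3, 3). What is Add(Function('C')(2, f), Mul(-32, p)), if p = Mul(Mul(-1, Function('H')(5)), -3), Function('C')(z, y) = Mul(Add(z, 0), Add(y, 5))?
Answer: Rational(68, 7) ≈ 9.7143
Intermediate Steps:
Function('H')(c) = 0
f = Rational(-1, 7) ≈ -0.14286
Function('C')(z, y) = Mul(z, Add(5, y))
p = 0 (p = Mul(Mul(-1, 0), -3) = Mul(0, -3) = 0)
Add(Function('C')(2, f), Mul(-32, p)) = Add(Mul(2, Add(5, Rational(-1, 7))), Mul(-32, 0)) = Add(Mul(2, Rational(34, 7)), 0) = Add(Rational(68, 7), 0) = Rational(68, 7)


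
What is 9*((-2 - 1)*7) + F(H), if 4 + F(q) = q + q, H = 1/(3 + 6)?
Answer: -1735/9 ≈ -192.78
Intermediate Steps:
H = ⅑ (H = 1/9 = ⅑ ≈ 0.11111)
F(q) = -4 + 2*q (F(q) = -4 + (q + q) = -4 + 2*q)
9*((-2 - 1)*7) + F(H) = 9*((-2 - 1)*7) + (-4 + 2*(⅑)) = 9*(-3*7) + (-4 + 2/9) = 9*(-21) - 34/9 = -189 - 34/9 = -1735/9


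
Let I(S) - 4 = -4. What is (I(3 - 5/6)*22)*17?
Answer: 0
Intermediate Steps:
I(S) = 0 (I(S) = 4 - 4 = 0)
(I(3 - 5/6)*22)*17 = (0*22)*17 = 0*17 = 0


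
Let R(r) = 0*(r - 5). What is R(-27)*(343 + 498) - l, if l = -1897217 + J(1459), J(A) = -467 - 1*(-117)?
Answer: 1897567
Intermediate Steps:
J(A) = -350 (J(A) = -467 + 117 = -350)
R(r) = 0 (R(r) = 0*(-5 + r) = 0)
l = -1897567 (l = -1897217 - 350 = -1897567)
R(-27)*(343 + 498) - l = 0*(343 + 498) - 1*(-1897567) = 0*841 + 1897567 = 0 + 1897567 = 1897567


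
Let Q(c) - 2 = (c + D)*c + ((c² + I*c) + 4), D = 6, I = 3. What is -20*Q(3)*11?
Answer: -11220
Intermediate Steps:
Q(c) = 6 + c² + 3*c + c*(6 + c) (Q(c) = 2 + ((c + 6)*c + ((c² + 3*c) + 4)) = 2 + ((6 + c)*c + (4 + c² + 3*c)) = 2 + (c*(6 + c) + (4 + c² + 3*c)) = 2 + (4 + c² + 3*c + c*(6 + c)) = 6 + c² + 3*c + c*(6 + c))
-20*Q(3)*11 = -20*(6 + 2*3² + 9*3)*11 = -20*(6 + 2*9 + 27)*11 = -20*(6 + 18 + 27)*11 = -20*51*11 = -1020*11 = -11220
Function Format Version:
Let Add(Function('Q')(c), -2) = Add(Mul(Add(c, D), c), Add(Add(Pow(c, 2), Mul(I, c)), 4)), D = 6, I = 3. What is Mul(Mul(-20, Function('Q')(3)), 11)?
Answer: -11220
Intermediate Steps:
Function('Q')(c) = Add(6, Pow(c, 2), Mul(3, c), Mul(c, Add(6, c))) (Function('Q')(c) = Add(2, Add(Mul(Add(c, 6), c), Add(Add(Pow(c, 2), Mul(3, c)), 4))) = Add(2, Add(Mul(Add(6, c), c), Add(4, Pow(c, 2), Mul(3, c)))) = Add(2, Add(Mul(c, Add(6, c)), Add(4, Pow(c, 2), Mul(3, c)))) = Add(2, Add(4, Pow(c, 2), Mul(3, c), Mul(c, Add(6, c)))) = Add(6, Pow(c, 2), Mul(3, c), Mul(c, Add(6, c))))
Mul(Mul(-20, Function('Q')(3)), 11) = Mul(Mul(-20, Add(6, Mul(2, Pow(3, 2)), Mul(9, 3))), 11) = Mul(Mul(-20, Add(6, Mul(2, 9), 27)), 11) = Mul(Mul(-20, Add(6, 18, 27)), 11) = Mul(Mul(-20, 51), 11) = Mul(-1020, 11) = -11220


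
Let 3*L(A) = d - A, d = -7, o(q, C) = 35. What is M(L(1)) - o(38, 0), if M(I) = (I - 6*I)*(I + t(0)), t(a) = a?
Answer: -635/9 ≈ -70.556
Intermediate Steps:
L(A) = -7/3 - A/3 (L(A) = (-7 - A)/3 = -7/3 - A/3)
M(I) = -5*I**2 (M(I) = (I - 6*I)*(I + 0) = (-5*I)*I = -5*I**2)
M(L(1)) - o(38, 0) = -5*(-7/3 - 1/3*1)**2 - 1*35 = -5*(-7/3 - 1/3)**2 - 35 = -5*(-8/3)**2 - 35 = -5*64/9 - 35 = -320/9 - 35 = -635/9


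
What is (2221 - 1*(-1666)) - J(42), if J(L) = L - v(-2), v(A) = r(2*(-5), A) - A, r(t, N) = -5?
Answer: 3842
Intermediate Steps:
v(A) = -5 - A
J(L) = 3 + L (J(L) = L - (-5 - 1*(-2)) = L - (-5 + 2) = L - 1*(-3) = L + 3 = 3 + L)
(2221 - 1*(-1666)) - J(42) = (2221 - 1*(-1666)) - (3 + 42) = (2221 + 1666) - 1*45 = 3887 - 45 = 3842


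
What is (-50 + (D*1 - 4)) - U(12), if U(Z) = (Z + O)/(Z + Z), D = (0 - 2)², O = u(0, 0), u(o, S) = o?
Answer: -101/2 ≈ -50.500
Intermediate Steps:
O = 0
D = 4 (D = (-2)² = 4)
U(Z) = ½ (U(Z) = (Z + 0)/(Z + Z) = Z/((2*Z)) = Z*(1/(2*Z)) = ½)
(-50 + (D*1 - 4)) - U(12) = (-50 + (4*1 - 4)) - 1*½ = (-50 + (4 - 4)) - ½ = (-50 + 0) - ½ = -50 - ½ = -101/2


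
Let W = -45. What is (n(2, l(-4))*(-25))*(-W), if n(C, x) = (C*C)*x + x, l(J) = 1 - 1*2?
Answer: 5625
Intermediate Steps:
l(J) = -1 (l(J) = 1 - 2 = -1)
n(C, x) = x + x*C**2 (n(C, x) = C**2*x + x = x*C**2 + x = x + x*C**2)
(n(2, l(-4))*(-25))*(-W) = (-(1 + 2**2)*(-25))*(-1*(-45)) = (-(1 + 4)*(-25))*45 = (-1*5*(-25))*45 = -5*(-25)*45 = 125*45 = 5625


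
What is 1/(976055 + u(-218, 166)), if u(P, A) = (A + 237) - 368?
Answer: 1/976090 ≈ 1.0245e-6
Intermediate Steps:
u(P, A) = -131 + A (u(P, A) = (237 + A) - 368 = -131 + A)
1/(976055 + u(-218, 166)) = 1/(976055 + (-131 + 166)) = 1/(976055 + 35) = 1/976090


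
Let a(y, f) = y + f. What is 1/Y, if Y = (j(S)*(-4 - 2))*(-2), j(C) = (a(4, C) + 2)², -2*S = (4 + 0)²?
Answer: 1/48 ≈ 0.020833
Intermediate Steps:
a(y, f) = f + y
S = -8 (S = -(4 + 0)²/2 = -½*4² = -½*16 = -8)
j(C) = (6 + C)² (j(C) = ((C + 4) + 2)² = ((4 + C) + 2)² = (6 + C)²)
Y = 48 (Y = ((6 - 8)²*(-4 - 2))*(-2) = ((-2)²*(-6))*(-2) = (4*(-6))*(-2) = -24*(-2) = 48)
1/Y = 1/48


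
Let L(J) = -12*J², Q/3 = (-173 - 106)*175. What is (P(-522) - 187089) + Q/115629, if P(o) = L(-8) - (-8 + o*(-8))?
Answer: -7401268400/38543 ≈ -1.9203e+5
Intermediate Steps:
Q = -146475 (Q = 3*((-173 - 106)*175) = 3*(-279*175) = 3*(-48825) = -146475)
P(o) = -760 + 8*o (P(o) = -12*(-8)² - (-8 + o*(-8)) = -12*64 - (-8 - 8*o) = -768 + (8 + 8*o) = -760 + 8*o)
(P(-522) - 187089) + Q/115629 = ((-760 + 8*(-522)) - 187089) - 146475/115629 = ((-760 - 4176) - 187089) - 146475*1/115629 = (-4936 - 187089) - 48825/38543 = -192025 - 48825/38543 = -7401268400/38543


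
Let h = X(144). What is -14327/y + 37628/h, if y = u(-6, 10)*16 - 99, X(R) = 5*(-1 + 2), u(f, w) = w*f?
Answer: 39919687/5295 ≈ 7539.1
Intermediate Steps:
u(f, w) = f*w
X(R) = 5 (X(R) = 5*1 = 5)
h = 5
y = -1059 (y = -6*10*16 - 99 = -60*16 - 99 = -960 - 99 = -1059)
-14327/y + 37628/h = -14327/(-1059) + 37628/5 = -14327*(-1/1059) + 37628*(⅕) = 14327/1059 + 37628/5 = 39919687/5295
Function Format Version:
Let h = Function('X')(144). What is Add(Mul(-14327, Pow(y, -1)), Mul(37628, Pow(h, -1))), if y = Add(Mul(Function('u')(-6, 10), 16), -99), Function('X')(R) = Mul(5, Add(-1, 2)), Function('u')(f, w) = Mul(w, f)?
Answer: Rational(39919687, 5295) ≈ 7539.1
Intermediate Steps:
Function('u')(f, w) = Mul(f, w)
Function('X')(R) = 5 (Function('X')(R) = Mul(5, 1) = 5)
h = 5
y = -1059 (y = Add(Mul(Mul(-6, 10), 16), -99) = Add(Mul(-60, 16), -99) = Add(-960, -99) = -1059)
Add(Mul(-14327, Pow(y, -1)), Mul(37628, Pow(h, -1))) = Add(Mul(-14327, Pow(-1059, -1)), Mul(37628, Pow(5, -1))) = Add(Mul(-14327, Rational(-1, 1059)), Mul(37628, Rational(1, 5))) = Add(Rational(14327, 1059), Rational(37628, 5)) = Rational(39919687, 5295)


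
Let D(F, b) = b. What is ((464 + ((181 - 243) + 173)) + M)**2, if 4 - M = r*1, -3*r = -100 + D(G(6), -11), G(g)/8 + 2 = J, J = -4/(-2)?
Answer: 293764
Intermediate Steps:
J = 2 (J = -4*(-1/2) = 2)
G(g) = 0 (G(g) = -16 + 8*2 = -16 + 16 = 0)
r = 37 (r = -(-100 - 11)/3 = -1/3*(-111) = 37)
M = -33 (M = 4 - 37 = -33)
((464 + ((181 - 243) + 173)) + M)**2 = ((464 + ((181 - 243) + 173)) - 33)**2 = ((464 + (-62 + 173)) - 33)**2 = ((464 + 111) - 33)**2 = (575 - 33)**2 = 542**2 = 293764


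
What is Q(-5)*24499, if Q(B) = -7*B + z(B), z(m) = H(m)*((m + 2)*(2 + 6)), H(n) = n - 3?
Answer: 5561273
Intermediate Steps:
H(n) = -3 + n
z(m) = (-3 + m)*(16 + 8*m) (z(m) = (-3 + m)*((m + 2)*(2 + 6)) = (-3 + m)*((2 + m)*8) = (-3 + m)*(16 + 8*m))
Q(B) = -7*B + 8*(-3 + B)*(2 + B)
Q(-5)*24499 = (-48 - 15*(-5) + 8*(-5)²)*24499 = (-48 + 75 + 8*25)*24499 = (-48 + 75 + 200)*24499 = 227*24499 = 5561273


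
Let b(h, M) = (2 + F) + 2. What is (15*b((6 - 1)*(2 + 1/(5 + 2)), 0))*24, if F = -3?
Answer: 360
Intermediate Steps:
b(h, M) = 1 (b(h, M) = (2 - 3) + 2 = -1 + 2 = 1)
(15*b((6 - 1)*(2 + 1/(5 + 2)), 0))*24 = (15*1)*24 = 15*24 = 360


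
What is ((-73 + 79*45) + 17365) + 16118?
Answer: 36965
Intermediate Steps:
((-73 + 79*45) + 17365) + 16118 = ((-73 + 3555) + 17365) + 16118 = (3482 + 17365) + 16118 = 20847 + 16118 = 36965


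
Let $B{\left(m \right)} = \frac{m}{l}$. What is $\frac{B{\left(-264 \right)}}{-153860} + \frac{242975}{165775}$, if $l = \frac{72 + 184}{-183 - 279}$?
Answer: $\frac{3410756761}{2331990080} \approx 1.4626$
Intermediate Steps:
$l = - \frac{128}{231}$ ($l = \frac{256}{-462} = 256 \left(- \frac{1}{462}\right) = - \frac{128}{231} \approx -0.55411$)
$B{\left(m \right)} = - \frac{231 m}{128}$ ($B{\left(m \right)} = \frac{m}{- \frac{128}{231}} = m \left(- \frac{231}{128}\right) = - \frac{231 m}{128}$)
$\frac{B{\left(-264 \right)}}{-153860} + \frac{242975}{165775} = \frac{\left(- \frac{231}{128}\right) \left(-264\right)}{-153860} + \frac{242975}{165775} = \frac{7623}{16} \left(- \frac{1}{153860}\right) + 242975 \cdot \frac{1}{165775} = - \frac{1089}{351680} + \frac{9719}{6631} = \frac{3410756761}{2331990080}$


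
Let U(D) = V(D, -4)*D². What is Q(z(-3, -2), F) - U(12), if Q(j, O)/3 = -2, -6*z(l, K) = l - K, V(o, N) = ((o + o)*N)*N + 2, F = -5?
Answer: -55590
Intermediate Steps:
V(o, N) = 2 + 2*o*N² (V(o, N) = ((2*o)*N)*N + 2 = (2*N*o)*N + 2 = 2*o*N² + 2 = 2 + 2*o*N²)
z(l, K) = -l/6 + K/6 (z(l, K) = -(l - K)/6 = -l/6 + K/6)
Q(j, O) = -6 (Q(j, O) = 3*(-2) = -6)
U(D) = D²*(2 + 32*D) (U(D) = (2 + 2*D*(-4)²)*D² = (2 + 2*D*16)*D² = (2 + 32*D)*D² = D²*(2 + 32*D))
Q(z(-3, -2), F) - U(12) = -6 - 12²*(2 + 32*12) = -6 - 144*(2 + 384) = -6 - 144*386 = -6 - 1*55584 = -6 - 55584 = -55590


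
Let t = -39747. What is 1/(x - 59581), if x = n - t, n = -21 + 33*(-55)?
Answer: -1/21670 ≈ -4.6147e-5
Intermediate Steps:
n = -1836 (n = -21 - 1815 = -1836)
x = 37911 (x = -1836 - 1*(-39747) = -1836 + 39747 = 37911)
1/(x - 59581) = 1/(37911 - 59581) = 1/(-21670) = -1/21670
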